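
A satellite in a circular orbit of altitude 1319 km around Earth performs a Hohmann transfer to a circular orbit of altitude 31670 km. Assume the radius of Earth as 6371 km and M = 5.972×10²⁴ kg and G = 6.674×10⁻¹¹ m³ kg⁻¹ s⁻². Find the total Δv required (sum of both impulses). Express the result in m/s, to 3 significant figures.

μ = GM = 6.674×10⁻¹¹ × 5.972×10²⁴ = 3.986×10¹⁴ m³/s².
r₁ = 6371 + 1319 = 7690.0 km = 7.6900×10⁶ m.
r₂ = 6371 + 31670 = 38041 km = 3.8041×10⁷ m.
Transfer ellipse a_t = (r₁ + r₂)/2 = 2.287×10⁷ m.
At r₁: circular v_c1 = √(μ/r₁) = 7199 m/s; transfer-perigee v_p = √[μ(2/r₁ − 1/a_t)] = 9286 m/s.
Δv₁ = v_p − v_c1 = 2087 m/s.
At r₂: circular v_c2 = √(μ/r₂) = 3237 m/s; transfer-apogee v_a = √[μ(2/r₂ − 1/a_t)] = 1877 m/s.
Δv₂ = v_c2 − v_a = 1360 m/s.
Total Δv = Δv₁ + Δv₂ = 3446 m/s.

Δv_total ≈ 3450 m/s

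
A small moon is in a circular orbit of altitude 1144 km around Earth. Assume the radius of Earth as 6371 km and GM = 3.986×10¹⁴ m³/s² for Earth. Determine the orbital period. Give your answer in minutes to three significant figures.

T ≈ 108 minutes

r = 6371 + 1144 = 7515.0 km = 7.5150×10⁶ m.
Kepler's third law: T = 2π√(r³/μ) = 2π√((7.515×10⁶)³ / 3.986×10¹⁴).
r³/μ = 1.065×10⁶ s², so T = 2π × 1.032×10³ = 6.483×10³ s.
Converting: 6.483×10³ s ÷ 60.00 = 108.1 minutes.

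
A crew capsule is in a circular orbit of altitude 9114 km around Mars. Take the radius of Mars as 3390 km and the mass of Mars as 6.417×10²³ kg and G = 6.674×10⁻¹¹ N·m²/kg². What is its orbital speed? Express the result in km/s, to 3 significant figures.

v ≈ 1.85 km/s

μ = GM = 6.674×10⁻¹¹ × 6.417×10²³ = 4.283×10¹³ m³/s².
r = 3390 + 9114 = 12504 km = 1.2504×10⁷ m.
For a circular orbit v = √(μ/r) = √(4.283×10¹³ / 1.250×10⁷) = √(3.425×10⁶) = 1851 m/s.
That is 1.851 km/s.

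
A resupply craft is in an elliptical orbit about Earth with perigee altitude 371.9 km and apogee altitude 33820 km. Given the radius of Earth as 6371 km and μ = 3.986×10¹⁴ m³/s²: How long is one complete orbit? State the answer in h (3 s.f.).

r_p = 6371 + 371.9 = 6742.9 km = 6.7429×10⁶ m.
r_a = 6371 + 33820 = 40191 km = 4.0191×10⁷ m.
Semi-major axis a = (r_p + r_a)/2 = (6742.9 + 40191)/2 = 23467 km = 2.347×10⁷ m.
By Kepler's third law T = 2π√(a³/μ) = 2π × 5.694×10³ = 3.578×10⁴ s.
= 9.938 h.

T ≈ 9.94 h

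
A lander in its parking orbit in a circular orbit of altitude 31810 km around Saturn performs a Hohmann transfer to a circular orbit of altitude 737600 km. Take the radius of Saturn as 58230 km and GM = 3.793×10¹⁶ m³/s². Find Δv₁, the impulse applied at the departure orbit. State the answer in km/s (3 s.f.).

r₁ = 58230 + 31810 = 90040 km = 9.0040×10⁷ m.
r₂ = 58230 + 737600 = 795830 km = 7.9583×10⁸ m.
Transfer ellipse a_t = (r₁ + r₂)/2 = 4.429×10⁸ m.
At r₁: circular v_c1 = √(μ/r₁) = 20520 m/s; transfer-perikrone v_p = √[μ(2/r₁ − 1/a_t)] = 27510 m/s.
Δv₁ = v_p − v_c1 = 6987 m/s.
= 6.987 km/s.

Δv ≈ 6.99 km/s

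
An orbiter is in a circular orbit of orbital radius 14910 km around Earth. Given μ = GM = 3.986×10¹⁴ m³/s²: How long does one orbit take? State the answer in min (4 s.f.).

T ≈ 302.0 min

r = 14910 km = 1.491×10⁷ m.
Kepler's third law: T = 2π√(r³/μ) = 2π√((1.491×10⁷)³ / 3.986×10¹⁴).
r³/μ = 8.316×10⁶ s², so T = 2π × 2.884×10³ = 1.812×10⁴ s.
Converting: 1.812×10⁴ s ÷ 60.00 = 302.0 min.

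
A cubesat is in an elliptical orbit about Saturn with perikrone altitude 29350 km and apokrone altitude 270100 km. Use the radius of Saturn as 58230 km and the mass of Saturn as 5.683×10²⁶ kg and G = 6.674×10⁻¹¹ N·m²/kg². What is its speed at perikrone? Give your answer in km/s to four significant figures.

v ≈ 26.15 km/s

μ = GM = 6.674×10⁻¹¹ × 5.683×10²⁶ = 3.793×10¹⁶ m³/s².
r_p = 58230 + 29350 = 87580 km = 8.7580×10⁷ m.
r_a = 58230 + 270100 = 328330 km = 3.2833×10⁸ m.
Semi-major axis a = (r_p + r_a)/2 = 2.0796×10⁵ km = 2.080×10⁸ m.
Vis-viva: v² = μ(2/r − 1/a) = 3.793×10¹⁶ × (2.284×10⁻⁸ − 4.809×10⁻⁹) = 6.838×10⁸ m²/s².
v = 26150 m/s = 26.15 km/s.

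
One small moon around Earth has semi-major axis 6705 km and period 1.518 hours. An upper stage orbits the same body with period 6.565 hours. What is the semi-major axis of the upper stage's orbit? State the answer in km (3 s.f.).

Kepler's third law: a³ ∝ T², so a₂ = a₁ (T₂/T₁)^(2/3).
T₂/T₁ = 4.325, (T₂/T₁)^(2/3) = 2.654.
a₂ = 6705 × 2.654 = 17800 km.

a₂ ≈ 17800 km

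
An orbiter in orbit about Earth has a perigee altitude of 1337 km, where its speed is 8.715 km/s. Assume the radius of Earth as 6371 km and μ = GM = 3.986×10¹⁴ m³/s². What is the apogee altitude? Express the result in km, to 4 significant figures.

apogee altitude ≈ 14940 km

r_p = 6371 + 1337 = 7708.0 km = 7.708×10⁶ m.
Specific energy ε = v²/2 − μ/r = -1.374×10⁷ J/kg, so a = −μ/(2ε) = 1.451×10⁷ m.
The apsides satisfy r_p + r_a = 2a, so the apogee radius is 2a − r_p = 2.131×10⁷ m = 21309 km.
Apogee altitude = 21309 − 6371 = 14938 km.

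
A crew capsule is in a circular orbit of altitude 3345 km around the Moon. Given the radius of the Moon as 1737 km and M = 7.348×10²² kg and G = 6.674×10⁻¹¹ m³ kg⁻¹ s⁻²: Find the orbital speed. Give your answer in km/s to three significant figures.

v ≈ 0.982 km/s

μ = GM = 6.674×10⁻¹¹ × 7.348×10²² = 4.904×10¹² m³/s².
r = 1737 + 3345 = 5082.0 km = 5.0820×10⁶ m.
For a circular orbit v = √(μ/r) = √(4.904×10¹² / 5.082×10⁶) = √(9.650×10⁵) = 982.3 m/s.
That is 0.9823 km/s.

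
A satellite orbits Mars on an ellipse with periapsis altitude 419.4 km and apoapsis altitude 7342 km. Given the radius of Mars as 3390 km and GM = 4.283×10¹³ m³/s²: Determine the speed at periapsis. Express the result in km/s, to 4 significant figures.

v ≈ 4.074 km/s

r_p = 3390 + 419.4 = 3809.4 km = 3.8094×10⁶ m.
r_a = 3390 + 7342 = 10732 km = 1.0732×10⁷ m.
Semi-major axis a = (r_p + r_a)/2 = 7270.7 km = 7.271×10⁶ m.
Vis-viva: v² = μ(2/r − 1/a) = 4.283×10¹³ × (5.250×10⁻⁷ − 1.375×10⁻⁷) = 1.660×10⁷ m²/s².
v = 4074 m/s = 4.074 km/s.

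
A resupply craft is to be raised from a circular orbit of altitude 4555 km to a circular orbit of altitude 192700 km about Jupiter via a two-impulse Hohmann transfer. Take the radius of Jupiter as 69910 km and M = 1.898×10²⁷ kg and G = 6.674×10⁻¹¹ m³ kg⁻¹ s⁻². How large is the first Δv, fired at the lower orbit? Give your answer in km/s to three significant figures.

μ = GM = 6.674×10⁻¹¹ × 1.898×10²⁷ = 1.267×10¹⁷ m³/s².
r₁ = 69910 + 4555 = 74465 km = 7.4465×10⁷ m.
r₂ = 69910 + 192700 = 262610 km = 2.6261×10⁸ m.
Transfer ellipse a_t = (r₁ + r₂)/2 = 1.685×10⁸ m.
At r₁: circular v_c1 = √(μ/r₁) = 41240 m/s; transfer-perijove v_p = √[μ(2/r₁ − 1/a_t)] = 51480 m/s.
Δv₁ = v_p − v_c1 = 10240 m/s.
= 10.24 km/s.

Δv ≈ 10.2 km/s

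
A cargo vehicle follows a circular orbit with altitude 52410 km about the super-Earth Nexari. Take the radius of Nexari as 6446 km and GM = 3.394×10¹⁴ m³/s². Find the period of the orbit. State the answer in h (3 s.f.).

r = 6446 + 52410 = 58856 km = 5.8856×10⁷ m.
Kepler's third law: T = 2π√(r³/μ) = 2π√((5.886×10⁷)³ / 3.394×10¹⁴).
r³/μ = 6.007×10⁸ s², so T = 2π × 2.451×10⁴ = 1.540×10⁵ s.
Converting: 1.540×10⁵ s ÷ 3600 = 42.78 h.

T ≈ 42.8 h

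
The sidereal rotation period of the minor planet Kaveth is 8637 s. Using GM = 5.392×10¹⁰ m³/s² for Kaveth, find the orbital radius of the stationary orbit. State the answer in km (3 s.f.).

r_sync ≈ 467 km

A synchronous orbit has period T, so by Kepler's third law a = (μT²/4π²)^(1/3).
μT²/4π² = 5.392×10¹⁰ × (8.637×10³)² / 39.48 = 1.019×10¹⁷ m³.
a = 4.671×10⁵ m = 467.06 km.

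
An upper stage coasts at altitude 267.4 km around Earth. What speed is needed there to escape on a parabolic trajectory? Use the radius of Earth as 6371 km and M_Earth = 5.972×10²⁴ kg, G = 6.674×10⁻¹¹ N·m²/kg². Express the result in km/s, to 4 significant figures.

v_esc ≈ 10.96 km/s

μ = GM = 6.674×10⁻¹¹ × 5.972×10²⁴ = 3.986×10¹⁴ m³/s².
r = 6371 + 267.4 = 6638.4 km = 6.6384×10⁶ m.
Escape speed v_esc = √(2μ/r) = √(2 × 3.986×10¹⁴ / 6.638×10⁶) = √(1.201×10⁸) = 10960 m/s.
= 10.96 km/s.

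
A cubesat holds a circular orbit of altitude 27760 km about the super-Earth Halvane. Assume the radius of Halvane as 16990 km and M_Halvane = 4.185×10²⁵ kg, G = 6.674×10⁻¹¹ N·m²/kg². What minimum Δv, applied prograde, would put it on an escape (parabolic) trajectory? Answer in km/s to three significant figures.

Δv ≈ 3.27 km/s

μ = GM = 6.674×10⁻¹¹ × 4.185×10²⁵ = 2.793×10¹⁵ m³/s².
r = 16990 + 27760 = 44750 km = 4.4750×10⁷ m.
Circular speed v_c = √(μ/r) = 7900 m/s.
Escape speed v_esc = √(2μ/r) = √2 × v_c = 11170 m/s.
Δv = v_esc − v_c = 3272 m/s = 3.272 km/s.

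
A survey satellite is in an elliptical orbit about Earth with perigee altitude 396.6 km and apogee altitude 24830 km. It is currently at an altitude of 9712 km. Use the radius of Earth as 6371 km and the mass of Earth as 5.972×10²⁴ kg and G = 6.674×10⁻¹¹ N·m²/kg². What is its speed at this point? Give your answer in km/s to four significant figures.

μ = GM = 6.674×10⁻¹¹ × 5.972×10²⁴ = 3.986×10¹⁴ m³/s².
r_p = 6371 + 396.6 = 6767.6 km = 6.7676×10⁶ m.
r_a = 6371 + 24830 = 31201 km = 3.1201×10⁷ m.
r = 6371 + 9712 = 16083 km = 1.608×10⁷ m.
Semi-major axis a = (r_p + r_a)/2 = 18984 km = 1.898×10⁷ m.
Vis-viva: v² = μ(2/r − 1/a) = 3.986×10¹⁴ × (1.244×10⁻⁷ − 5.268×10⁻⁸) = 2.857×10⁷ m²/s².
v = 5345 m/s = 5.345 km/s.

v ≈ 5.345 km/s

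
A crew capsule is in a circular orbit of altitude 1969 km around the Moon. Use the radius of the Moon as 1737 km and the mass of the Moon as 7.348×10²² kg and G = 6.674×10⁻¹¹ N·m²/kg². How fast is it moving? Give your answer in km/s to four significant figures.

μ = GM = 6.674×10⁻¹¹ × 7.348×10²² = 4.904×10¹² m³/s².
r = 1737 + 1969 = 3706.0 km = 3.7060×10⁶ m.
For a circular orbit v = √(μ/r) = √(4.904×10¹² / 3.706×10⁶) = √(1.323×10⁶) = 1150 m/s.
That is 1.150 km/s.

v ≈ 1.150 km/s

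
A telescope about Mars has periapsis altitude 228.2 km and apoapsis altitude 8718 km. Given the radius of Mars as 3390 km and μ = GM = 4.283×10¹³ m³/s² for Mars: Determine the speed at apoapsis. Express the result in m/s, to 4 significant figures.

r_p = 3390 + 228.2 = 3618.2 km = 3.6182×10⁶ m.
r_a = 3390 + 8718 = 12108 km = 1.2108×10⁷ m.
Semi-major axis a = (r_p + r_a)/2 = 7863.1 km = 7.863×10⁶ m.
Vis-viva: v² = μ(2/r − 1/a) = 4.283×10¹³ × (1.652×10⁻⁷ − 1.272×10⁻⁷) = 1.628×10⁶ m²/s².
v = 1276 m/s.

v ≈ 1276 m/s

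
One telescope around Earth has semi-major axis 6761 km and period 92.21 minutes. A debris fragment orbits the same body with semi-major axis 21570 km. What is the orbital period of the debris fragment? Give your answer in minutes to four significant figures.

T₂ ≈ 525.5 minutes

Kepler's third law: T² ∝ a³, so T₂ = T₁ (a₂/a₁)^(3/2).
a₂/a₁ = 3.190, (a₂/a₁)^(3/2) = 5.698.
T₂ = 92.21 × 5.698 = 525.5 minutes.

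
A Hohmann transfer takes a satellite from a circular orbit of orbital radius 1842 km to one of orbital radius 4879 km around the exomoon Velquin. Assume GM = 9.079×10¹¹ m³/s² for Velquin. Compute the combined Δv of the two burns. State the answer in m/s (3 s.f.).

r₁ = 1842 km = 1.842×10⁶ m.
r₂ = 4879 km = 4.879×10⁶ m.
Transfer ellipse a_t = (r₁ + r₂)/2 = 3.360×10⁶ m.
At r₁: circular v_c1 = √(μ/r₁) = 702.1 m/s; transfer-periapsis v_p = √[μ(2/r₁ − 1/a_t)] = 845.9 m/s.
Δv₁ = v_p − v_c1 = 143.9 m/s.
At r₂: circular v_c2 = √(μ/r₂) = 431.4 m/s; transfer-apoapsis v_a = √[μ(2/r₂ − 1/a_t)] = 319.4 m/s.
Δv₂ = v_c2 − v_a = 112.0 m/s.
Total Δv = Δv₁ + Δv₂ = 255.9 m/s.

Δv_total ≈ 256 m/s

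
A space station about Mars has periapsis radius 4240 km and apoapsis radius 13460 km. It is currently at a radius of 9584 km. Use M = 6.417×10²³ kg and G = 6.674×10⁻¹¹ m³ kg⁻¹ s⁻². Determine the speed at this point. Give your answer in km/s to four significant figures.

μ = GM = 6.674×10⁻¹¹ × 6.417×10²³ = 4.283×10¹³ m³/s².
Semi-major axis a = (r_p + r_a)/2 = 8850.0 km = 8.850×10⁶ m.
Vis-viva: v² = μ(2/r − 1/a) = 4.283×10¹³ × (2.087×10⁻⁷ − 1.130×10⁻⁷) = 4.098×10⁶ m²/s².
v = 2024 m/s = 2.024 km/s.

v ≈ 2.024 km/s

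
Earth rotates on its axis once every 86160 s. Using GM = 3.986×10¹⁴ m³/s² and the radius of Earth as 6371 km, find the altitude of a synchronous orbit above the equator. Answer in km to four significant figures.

A synchronous orbit has period T, so by Kepler's third law a = (μT²/4π²)^(1/3).
μT²/4π² = 3.986×10¹⁴ × (8.616×10⁴)² / 39.48 = 7.495×10²² m³.
a = 4.216×10⁷ m = 42163 km.
Altitude h = a − R = 42163 − 6371 = 35792 km.

h_sync ≈ 35790 km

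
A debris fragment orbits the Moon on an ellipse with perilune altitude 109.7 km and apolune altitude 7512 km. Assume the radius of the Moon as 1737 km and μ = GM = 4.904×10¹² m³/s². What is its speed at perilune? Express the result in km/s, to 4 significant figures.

v ≈ 2.104 km/s

r_p = 1737 + 109.7 = 1846.7 km = 1.8467×10⁶ m.
r_a = 1737 + 7512 = 9249.0 km = 9.2490×10⁶ m.
Semi-major axis a = (r_p + r_a)/2 = 5547.9 km = 5.548×10⁶ m.
Vis-viva: v² = μ(2/r − 1/a) = 4.904×10¹² × (1.083×10⁻⁶ − 1.803×10⁻⁷) = 4.427×10⁶ m²/s².
v = 2104 m/s = 2.104 km/s.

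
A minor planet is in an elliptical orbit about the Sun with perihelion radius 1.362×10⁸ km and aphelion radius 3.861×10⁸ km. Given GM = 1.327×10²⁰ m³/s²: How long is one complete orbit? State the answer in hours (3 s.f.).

T ≈ 20200 hours

Semi-major axis a = (r_p + r_a)/2 = (1.3620×10⁸ + 3.8610×10⁸)/2 = 2.6115×10⁸ km = 2.612×10¹¹ m.
By Kepler's third law T = 2π√(a³/μ) = 2π × 1.159×10⁷ = 7.279×10⁷ s.
= 20220 hours.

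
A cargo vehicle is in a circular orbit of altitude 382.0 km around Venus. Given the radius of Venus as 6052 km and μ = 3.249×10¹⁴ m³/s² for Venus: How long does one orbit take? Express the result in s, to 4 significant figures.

r = 6052 + 382.0 = 6434.0 km = 6.4340×10⁶ m.
Kepler's third law: T = 2π√(r³/μ) = 2π√((6.434×10⁶)³ / 3.249×10¹⁴).
r³/μ = 8.198×10⁵ s², so T = 2π × 9.054×10² = 5.689×10³ s.

T ≈ 5689 s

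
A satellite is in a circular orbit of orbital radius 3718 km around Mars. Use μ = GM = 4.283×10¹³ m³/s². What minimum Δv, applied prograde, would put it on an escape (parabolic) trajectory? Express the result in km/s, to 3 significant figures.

r = 3718 km = 3.718×10⁶ m.
Circular speed v_c = √(μ/r) = 3394 m/s.
Escape speed v_esc = √(2μ/r) = √2 × v_c = 4800 m/s.
Δv = v_esc − v_c = 1406 m/s = 1.406 km/s.

Δv ≈ 1.41 km/s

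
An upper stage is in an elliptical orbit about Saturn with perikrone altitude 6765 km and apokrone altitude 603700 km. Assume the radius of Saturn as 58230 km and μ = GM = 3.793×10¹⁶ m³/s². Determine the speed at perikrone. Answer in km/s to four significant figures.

r_p = 58230 + 6765 = 64995 km = 6.4995×10⁷ m.
r_a = 58230 + 603700 = 661930 km = 6.6193×10⁸ m.
Semi-major axis a = (r_p + r_a)/2 = 3.6346×10⁵ km = 3.635×10⁸ m.
Vis-viva: v² = μ(2/r − 1/a) = 3.793×10¹⁶ × (3.077×10⁻⁸ − 2.751×10⁻⁹) = 1.063×10⁹ m²/s².
v = 32600 m/s = 32.60 km/s.

v ≈ 32.60 km/s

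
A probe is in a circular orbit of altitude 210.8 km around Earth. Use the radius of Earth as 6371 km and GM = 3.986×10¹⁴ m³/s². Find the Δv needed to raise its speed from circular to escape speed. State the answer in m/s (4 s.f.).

Δv ≈ 3223 m/s

r = 6371 + 210.8 = 6581.8 km = 6.5818×10⁶ m.
Circular speed v_c = √(μ/r) = 7782 m/s.
Escape speed v_esc = √(2μ/r) = √2 × v_c = 11010 m/s.
Δv = v_esc − v_c = 3223 m/s.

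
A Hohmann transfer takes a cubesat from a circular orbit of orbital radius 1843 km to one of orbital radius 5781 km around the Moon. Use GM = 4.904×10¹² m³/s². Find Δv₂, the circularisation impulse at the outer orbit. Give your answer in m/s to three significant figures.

Δv ≈ 281 m/s

r₁ = 1843 km = 1.843×10⁶ m.
r₂ = 5781 km = 5.781×10⁶ m.
Transfer ellipse a_t = (r₁ + r₂)/2 = 3.812×10⁶ m.
At r₁: circular v_c1 = √(μ/r₁) = 1631 m/s; transfer-perilune v_p = √[μ(2/r₁ − 1/a_t)] = 2009 m/s.
At r₂: circular v_c2 = √(μ/r₂) = 921.0 m/s; transfer-apolune v_a = √[μ(2/r₂ − 1/a_t)] = 640.4 m/s.
Δv₂ = v_c2 − v_a = 280.6 m/s.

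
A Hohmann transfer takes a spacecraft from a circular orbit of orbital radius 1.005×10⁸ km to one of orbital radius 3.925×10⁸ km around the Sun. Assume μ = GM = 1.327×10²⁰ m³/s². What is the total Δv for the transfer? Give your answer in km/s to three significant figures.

Δv_total ≈ 16.2 km/s

r₁ = 1.005×10⁸ km = 1.005×10¹¹ m.
r₂ = 3.925×10⁸ km = 3.925×10¹¹ m.
Transfer ellipse a_t = (r₁ + r₂)/2 = 2.465×10¹¹ m.
At r₁: circular v_c1 = √(μ/r₁) = 36340 m/s; transfer-perihelion v_p = √[μ(2/r₁ − 1/a_t)] = 45850 m/s.
Δv₁ = v_p − v_c1 = 9515 m/s.
At r₂: circular v_c2 = √(μ/r₂) = 18390 m/s; transfer-aphelion v_a = √[μ(2/r₂ − 1/a_t)] = 11740 m/s.
Δv₂ = v_c2 − v_a = 6647 m/s.
Total Δv = Δv₁ + Δv₂ = 16160 m/s = 16.16 km/s.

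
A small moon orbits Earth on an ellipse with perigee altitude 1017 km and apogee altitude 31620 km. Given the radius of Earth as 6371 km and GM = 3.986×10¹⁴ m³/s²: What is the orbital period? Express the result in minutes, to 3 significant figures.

T ≈ 567 minutes

r_p = 6371 + 1017 = 7388.0 km = 7.3880×10⁶ m.
r_a = 6371 + 31620 = 37991 km = 3.7991×10⁷ m.
Semi-major axis a = (r_p + r_a)/2 = (7388.0 + 37991)/2 = 22690 km = 2.269×10⁷ m.
By Kepler's third law T = 2π√(a³/μ) = 2π × 5.413×10³ = 3.401×10⁴ s.
= 566.9 minutes.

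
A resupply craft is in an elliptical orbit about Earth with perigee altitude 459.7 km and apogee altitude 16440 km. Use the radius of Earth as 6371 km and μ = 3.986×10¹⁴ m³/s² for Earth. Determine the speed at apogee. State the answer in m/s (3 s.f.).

v ≈ 2840 m/s

r_p = 6371 + 459.7 = 6830.7 km = 6.8307×10⁶ m.
r_a = 6371 + 16440 = 22811 km = 2.2811×10⁷ m.
Semi-major axis a = (r_p + r_a)/2 = 14821 km = 1.482×10⁷ m.
Vis-viva: v² = μ(2/r − 1/a) = 3.986×10¹⁴ × (8.768×10⁻⁸ − 6.747×10⁻⁸) = 8.054×10⁶ m²/s².
v = 2838 m/s.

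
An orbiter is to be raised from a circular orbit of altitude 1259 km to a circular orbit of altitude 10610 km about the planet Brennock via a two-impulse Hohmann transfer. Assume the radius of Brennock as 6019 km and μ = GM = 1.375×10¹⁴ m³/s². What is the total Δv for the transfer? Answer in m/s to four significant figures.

r₁ = 6019 + 1259 = 7278.0 km = 7.2780×10⁶ m.
r₂ = 6019 + 10610 = 16629 km = 1.6629×10⁷ m.
Transfer ellipse a_t = (r₁ + r₂)/2 = 1.195×10⁷ m.
At r₁: circular v_c1 = √(μ/r₁) = 4347 m/s; transfer-periapsis v_p = √[μ(2/r₁ − 1/a_t)] = 5127 m/s.
Δv₁ = v_p − v_c1 = 780.1 m/s.
At r₂: circular v_c2 = √(μ/r₂) = 2876 m/s; transfer-apoapsis v_a = √[μ(2/r₂ − 1/a_t)] = 2244 m/s.
Δv₂ = v_c2 − v_a = 631.8 m/s.
Total Δv = Δv₁ + Δv₂ = 1412 m/s.

Δv_total ≈ 1412 m/s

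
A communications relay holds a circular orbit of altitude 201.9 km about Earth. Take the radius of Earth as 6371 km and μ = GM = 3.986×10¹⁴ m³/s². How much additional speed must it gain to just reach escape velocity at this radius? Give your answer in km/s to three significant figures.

Δv ≈ 3.23 km/s

r = 6371 + 201.9 = 6572.9 km = 6.5729×10⁶ m.
Circular speed v_c = √(μ/r) = 7787 m/s.
Escape speed v_esc = √(2μ/r) = √2 × v_c = 11010 m/s.
Δv = v_esc − v_c = 3226 m/s = 3.226 km/s.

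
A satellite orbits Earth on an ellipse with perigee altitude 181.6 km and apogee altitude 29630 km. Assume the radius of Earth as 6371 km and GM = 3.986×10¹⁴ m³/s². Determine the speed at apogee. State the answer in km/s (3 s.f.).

r_p = 6371 + 181.6 = 6552.6 km = 6.5526×10⁶ m.
r_a = 6371 + 29630 = 36001 km = 3.6001×10⁷ m.
Semi-major axis a = (r_p + r_a)/2 = 21277 km = 2.128×10⁷ m.
Vis-viva: v² = μ(2/r − 1/a) = 3.986×10¹⁴ × (5.555×10⁻⁸ − 4.700×10⁻⁸) = 3.410×10⁶ m²/s².
v = 1847 m/s = 1.847 km/s.

v ≈ 1.85 km/s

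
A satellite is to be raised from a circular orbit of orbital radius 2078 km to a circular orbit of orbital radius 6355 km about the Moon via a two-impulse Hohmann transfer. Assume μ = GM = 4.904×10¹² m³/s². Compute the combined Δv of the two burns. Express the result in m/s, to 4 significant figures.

Δv_total ≈ 611.5 m/s

r₁ = 2078 km = 2.078×10⁶ m.
r₂ = 6355 km = 6.355×10⁶ m.
Transfer ellipse a_t = (r₁ + r₂)/2 = 4.216×10⁶ m.
At r₁: circular v_c1 = √(μ/r₁) = 1536 m/s; transfer-perilune v_p = √[μ(2/r₁ − 1/a_t)] = 1886 m/s.
Δv₁ = v_p − v_c1 = 349.8 m/s.
At r₂: circular v_c2 = √(μ/r₂) = 878.5 m/s; transfer-apolune v_a = √[μ(2/r₂ − 1/a_t)] = 616.7 m/s.
Δv₂ = v_c2 − v_a = 261.8 m/s.
Total Δv = Δv₁ + Δv₂ = 611.5 m/s.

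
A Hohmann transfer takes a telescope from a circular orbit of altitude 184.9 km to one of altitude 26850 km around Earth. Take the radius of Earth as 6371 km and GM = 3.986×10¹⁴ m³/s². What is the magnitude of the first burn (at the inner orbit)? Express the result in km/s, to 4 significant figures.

r₁ = 6371 + 184.9 = 6555.9 km = 6.5559×10⁶ m.
r₂ = 6371 + 26850 = 33221 km = 3.3221×10⁷ m.
Transfer ellipse a_t = (r₁ + r₂)/2 = 1.989×10⁷ m.
At r₁: circular v_c1 = √(μ/r₁) = 7797 m/s; transfer-perigee v_p = √[μ(2/r₁ − 1/a_t)] = 10080 m/s.
Δv₁ = v_p − v_c1 = 2280 m/s.
= 2.280 km/s.

Δv ≈ 2.280 km/s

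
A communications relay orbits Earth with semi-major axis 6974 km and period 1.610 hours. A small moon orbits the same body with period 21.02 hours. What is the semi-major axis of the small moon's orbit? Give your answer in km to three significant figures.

Kepler's third law: a³ ∝ T², so a₂ = a₁ (T₂/T₁)^(2/3).
T₂/T₁ = 13.06, (T₂/T₁)^(2/3) = 5.545.
a₂ = 6974 × 5.545 = 38670 km.

a₂ ≈ 38700 km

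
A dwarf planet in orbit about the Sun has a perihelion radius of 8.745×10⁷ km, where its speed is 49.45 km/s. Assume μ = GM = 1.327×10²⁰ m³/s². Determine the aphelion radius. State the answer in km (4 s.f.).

r_p = 8.745×10¹⁰ m.
Specific energy ε = v²/2 − μ/r = -2.948×10⁸ J/kg, so a = −μ/(2ε) = 2.251×10¹¹ m.
The apsides satisfy r_p + r_a = 2a, so the aphelion radius is 2a − r_p = 3.627×10¹¹ m = 3.6271×10⁸ km.

aphelion radius ≈ 3.627×10⁸ km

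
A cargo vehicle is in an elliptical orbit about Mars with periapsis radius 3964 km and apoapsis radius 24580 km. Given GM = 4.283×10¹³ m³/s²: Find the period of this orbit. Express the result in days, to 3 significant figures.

Semi-major axis a = (r_p + r_a)/2 = (3964.0 + 24580)/2 = 14272 km = 1.427×10⁷ m.
By Kepler's third law T = 2π√(a³/μ) = 2π × 8.239×10³ = 5.176×10⁴ s.
= 0.5991 days.

T ≈ 0.599 days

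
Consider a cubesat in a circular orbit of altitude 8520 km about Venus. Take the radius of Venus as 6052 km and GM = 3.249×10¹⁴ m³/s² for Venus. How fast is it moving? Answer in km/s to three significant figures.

r = 6052 + 8520 = 14572 km = 1.4572×10⁷ m.
For a circular orbit v = √(μ/r) = √(3.249×10¹⁴ / 1.457×10⁷) = √(2.230×10⁷) = 4722 m/s.
That is 4.722 km/s.

v ≈ 4.72 km/s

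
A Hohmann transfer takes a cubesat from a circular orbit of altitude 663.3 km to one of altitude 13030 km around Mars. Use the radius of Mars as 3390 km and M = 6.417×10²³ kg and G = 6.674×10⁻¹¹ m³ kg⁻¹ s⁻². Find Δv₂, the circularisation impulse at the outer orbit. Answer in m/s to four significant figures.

Δv ≈ 598.8 m/s

μ = GM = 6.674×10⁻¹¹ × 6.417×10²³ = 4.283×10¹³ m³/s².
r₁ = 3390 + 663.3 = 4053.3 km = 4.0533×10⁶ m.
r₂ = 3390 + 13030 = 16420 km = 1.6420×10⁷ m.
Transfer ellipse a_t = (r₁ + r₂)/2 = 1.024×10⁷ m.
At r₁: circular v_c1 = √(μ/r₁) = 3251 m/s; transfer-periapsis v_p = √[μ(2/r₁ − 1/a_t)] = 4117 m/s.
At r₂: circular v_c2 = √(μ/r₂) = 1615 m/s; transfer-apoapsis v_a = √[μ(2/r₂ − 1/a_t)] = 1016 m/s.
Δv₂ = v_c2 − v_a = 598.8 m/s.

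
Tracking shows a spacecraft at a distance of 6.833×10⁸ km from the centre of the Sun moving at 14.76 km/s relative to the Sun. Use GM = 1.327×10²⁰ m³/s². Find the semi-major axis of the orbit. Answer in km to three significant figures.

a ≈ 7.78×10⁸ km

r = 6.833×10¹¹ m.
Vis-viva rearranged: 1/a = 2/r − v²/μ = 2.927×10⁻¹² − 1.642×10⁻¹² = 1.285×10⁻¹² m⁻¹.
a = 7.781×10¹¹ m = 7.7806×10⁸ km.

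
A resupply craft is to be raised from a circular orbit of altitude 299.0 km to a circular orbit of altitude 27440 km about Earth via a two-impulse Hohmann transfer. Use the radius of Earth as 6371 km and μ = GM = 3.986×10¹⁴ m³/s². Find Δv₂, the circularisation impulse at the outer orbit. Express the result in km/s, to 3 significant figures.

Δv ≈ 1.46 km/s

r₁ = 6371 + 299.0 = 6670.0 km = 6.6700×10⁶ m.
r₂ = 6371 + 27440 = 33811 km = 3.3811×10⁷ m.
Transfer ellipse a_t = (r₁ + r₂)/2 = 2.024×10⁷ m.
At r₁: circular v_c1 = √(μ/r₁) = 7730 m/s; transfer-perigee v_p = √[μ(2/r₁ − 1/a_t)] = 9991 m/s.
At r₂: circular v_c2 = √(μ/r₂) = 3434 m/s; transfer-apogee v_a = √[μ(2/r₂ − 1/a_t)] = 1971 m/s.
Δv₂ = v_c2 − v_a = 1462 m/s.
= 1.462 km/s.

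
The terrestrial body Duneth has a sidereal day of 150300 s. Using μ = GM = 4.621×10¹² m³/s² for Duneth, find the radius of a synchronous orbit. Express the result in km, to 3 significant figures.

A synchronous orbit has period T, so by Kepler's third law a = (μT²/4π²)^(1/3).
μT²/4π² = 4.621×10¹² × (1.503×10⁵)² / 39.48 = 2.644×10²¹ m³.
a = 1.383×10⁷ m = 13828 km.

r_sync ≈ 13800 km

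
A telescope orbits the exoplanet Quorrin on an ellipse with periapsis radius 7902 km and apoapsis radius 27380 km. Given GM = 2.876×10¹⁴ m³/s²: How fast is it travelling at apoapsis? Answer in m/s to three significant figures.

Semi-major axis a = (r_p + r_a)/2 = 17641 km = 1.764×10⁷ m.
Vis-viva: v² = μ(2/r − 1/a) = 2.876×10¹⁴ × (7.305×10⁻⁸ − 5.669×10⁻⁸) = 4.705×10⁶ m²/s².
v = 2169 m/s.

v ≈ 2170 m/s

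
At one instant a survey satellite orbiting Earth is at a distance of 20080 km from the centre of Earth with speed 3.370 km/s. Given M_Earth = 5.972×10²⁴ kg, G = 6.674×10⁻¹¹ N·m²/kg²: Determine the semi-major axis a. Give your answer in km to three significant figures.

a ≈ 14100 km

μ = GM = 6.674×10⁻¹¹ × 5.972×10²⁴ = 3.986×10¹⁴ m³/s².
r = 2.008×10⁷ m.
Specific orbital energy ε = v²/2 − μ/r = (3370)²/2 − 3.986×10¹⁴/2.008×10⁷ = -1.417×10⁷ J/kg.
Since ε = −μ/(2a), a = −μ/(2ε) = 1.406×10⁷ m = 14063 km.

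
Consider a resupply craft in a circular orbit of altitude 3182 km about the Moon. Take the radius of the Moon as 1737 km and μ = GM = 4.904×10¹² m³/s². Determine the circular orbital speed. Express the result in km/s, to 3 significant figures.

v ≈ 0.998 km/s

r = 1737 + 3182 = 4919.0 km = 4.9190×10⁶ m.
For a circular orbit v = √(μ/r) = √(4.904×10¹² / 4.919×10⁶) = √(9.970×10⁵) = 998.5 m/s.
That is 0.9985 km/s.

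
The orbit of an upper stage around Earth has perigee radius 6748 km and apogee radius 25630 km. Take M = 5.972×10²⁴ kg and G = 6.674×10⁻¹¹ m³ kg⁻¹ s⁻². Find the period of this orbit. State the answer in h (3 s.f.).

T ≈ 5.69 h

μ = GM = 6.674×10⁻¹¹ × 5.972×10²⁴ = 3.986×10¹⁴ m³/s².
Semi-major axis a = (r_p + r_a)/2 = (6748.0 + 25630)/2 = 16189 km = 1.619×10⁷ m.
By Kepler's third law T = 2π√(a³/μ) = 2π × 3.263×10³ = 2.050×10⁴ s.
= 5.694 h.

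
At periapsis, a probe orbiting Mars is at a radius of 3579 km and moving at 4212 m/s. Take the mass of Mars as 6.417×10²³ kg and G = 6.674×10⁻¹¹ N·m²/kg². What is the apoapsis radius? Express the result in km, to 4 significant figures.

μ = GM = 6.674×10⁻¹¹ × 6.417×10²³ = 4.283×10¹³ m³/s².
r_p = 3.579×10⁶ m.
Specific energy ε = v²/2 − μ/r = -3.096×10⁶ J/kg, so a = −μ/(2ε) = 6.917×10⁶ m.
The apsides satisfy r_p + r_a = 2a, so the apoapsis radius is 2a − r_p = 1.026×10⁷ m = 10255 km.

apoapsis radius ≈ 10260 km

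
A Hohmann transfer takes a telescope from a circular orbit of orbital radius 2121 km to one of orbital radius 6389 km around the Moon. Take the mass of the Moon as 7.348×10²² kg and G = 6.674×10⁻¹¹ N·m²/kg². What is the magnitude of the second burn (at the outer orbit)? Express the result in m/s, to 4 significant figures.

μ = GM = 6.674×10⁻¹¹ × 7.348×10²² = 4.904×10¹² m³/s².
r₁ = 2121 km = 2.121×10⁶ m.
r₂ = 6389 km = 6.389×10⁶ m.
Transfer ellipse a_t = (r₁ + r₂)/2 = 4.255×10⁶ m.
At r₁: circular v_c1 = √(μ/r₁) = 1521 m/s; transfer-perilune v_p = √[μ(2/r₁ − 1/a_t)] = 1863 m/s.
At r₂: circular v_c2 = √(μ/r₂) = 876.1 m/s; transfer-apolune v_a = √[μ(2/r₂ − 1/a_t)] = 618.6 m/s.
Δv₂ = v_c2 − v_a = 257.6 m/s.

Δv ≈ 257.6 m/s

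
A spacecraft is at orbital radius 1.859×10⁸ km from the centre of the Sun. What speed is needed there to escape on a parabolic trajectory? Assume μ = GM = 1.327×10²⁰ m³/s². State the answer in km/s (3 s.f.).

v_esc ≈ 37.8 km/s

r = 1.859×10⁸ km = 1.859×10¹¹ m.
Escape speed v_esc = √(2μ/r) = √(2 × 1.327×10²⁰ / 1.859×10¹¹) = √(1.428×10⁹) = 37780 m/s.
= 37.78 km/s.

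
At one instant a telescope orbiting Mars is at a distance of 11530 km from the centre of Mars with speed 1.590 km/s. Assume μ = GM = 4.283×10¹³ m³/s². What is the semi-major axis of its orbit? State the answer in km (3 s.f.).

a ≈ 8740 km

r = 1.153×10⁷ m.
Vis-viva rearranged: 1/a = 2/r − v²/μ = 1.735×10⁻⁷ − 5.903×10⁻⁸ = 1.144×10⁻⁷ m⁻¹.
a = 8.739×10⁶ m = 8738.6 km.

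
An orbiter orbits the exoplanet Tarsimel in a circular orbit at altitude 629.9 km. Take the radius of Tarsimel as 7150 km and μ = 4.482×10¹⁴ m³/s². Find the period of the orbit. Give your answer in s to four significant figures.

T ≈ 6440 s

r = 7150 + 629.9 = 7779.9 km = 7.7799×10⁶ m.
Kepler's third law: T = 2π√(r³/μ) = 2π√((7.780×10⁶)³ / 4.482×10¹⁴).
r³/μ = 1.051×10⁶ s², so T = 2π × 1.025×10³ = 6.440×10³ s.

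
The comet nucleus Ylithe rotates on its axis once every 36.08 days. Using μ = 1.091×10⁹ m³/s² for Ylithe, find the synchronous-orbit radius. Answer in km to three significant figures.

T = 36.08 days = 3.117×10⁶ s.
A synchronous orbit has period T, so by Kepler's third law a = (μT²/4π²)^(1/3).
μT²/4π² = 1.091×10⁹ × (3.117×10⁶)² / 39.48 = 2.686×10²⁰ m³.
a = 6.452×10⁶ m = 6451.7 km.

r_sync ≈ 6450 km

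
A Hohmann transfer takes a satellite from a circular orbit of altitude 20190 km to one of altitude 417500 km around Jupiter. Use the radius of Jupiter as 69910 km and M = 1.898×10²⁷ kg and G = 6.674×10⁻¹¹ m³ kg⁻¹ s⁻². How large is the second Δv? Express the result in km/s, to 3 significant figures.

μ = GM = 6.674×10⁻¹¹ × 1.898×10²⁷ = 1.267×10¹⁷ m³/s².
r₁ = 69910 + 20190 = 90100 km = 9.0100×10⁷ m.
r₂ = 69910 + 417500 = 487410 km = 4.8741×10⁸ m.
Transfer ellipse a_t = (r₁ + r₂)/2 = 2.888×10⁸ m.
At r₁: circular v_c1 = √(μ/r₁) = 37500 m/s; transfer-perijove v_p = √[μ(2/r₁ − 1/a_t)] = 48710 m/s.
At r₂: circular v_c2 = √(μ/r₂) = 16120 m/s; transfer-apojove v_a = √[μ(2/r₂ − 1/a_t)] = 9005 m/s.
Δv₂ = v_c2 − v_a = 7116 m/s.
= 7.116 km/s.

Δv ≈ 7.12 km/s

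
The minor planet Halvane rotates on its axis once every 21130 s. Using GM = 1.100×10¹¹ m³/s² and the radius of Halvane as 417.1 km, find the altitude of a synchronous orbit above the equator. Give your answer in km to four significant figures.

h_sync ≈ 658.4 km

A synchronous orbit has period T, so by Kepler's third law a = (μT²/4π²)^(1/3).
μT²/4π² = 1.100×10¹¹ × (2.113×10⁴)² / 39.48 = 1.244×10¹⁸ m³.
a = 1.076×10⁶ m = 1075.5 km.
Altitude h = a − R = 1075.5 − 417.1 = 658.40 km.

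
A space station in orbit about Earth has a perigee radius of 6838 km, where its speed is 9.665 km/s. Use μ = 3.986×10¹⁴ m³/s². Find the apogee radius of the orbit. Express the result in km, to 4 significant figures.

apogee radius ≈ 27570 km

r_p = 6.838×10⁶ m.
Specific energy ε = v²/2 − μ/r = -1.159×10⁷ J/kg, so a = −μ/(2ε) = 1.720×10⁷ m.
The apsides satisfy r_p + r_a = 2a, so the apogee radius is 2a − r_p = 2.757×10⁷ m = 27566 km.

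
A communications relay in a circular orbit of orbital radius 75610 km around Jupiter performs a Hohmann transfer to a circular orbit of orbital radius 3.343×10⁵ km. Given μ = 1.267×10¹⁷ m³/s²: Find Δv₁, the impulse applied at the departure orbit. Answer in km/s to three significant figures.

r₁ = 75610 km = 7.561×10⁷ m.
r₂ = 3.343×10⁵ km = 3.343×10⁸ m.
Transfer ellipse a_t = (r₁ + r₂)/2 = 2.050×10⁸ m.
At r₁: circular v_c1 = √(μ/r₁) = 40940 m/s; transfer-perijove v_p = √[μ(2/r₁ − 1/a_t)] = 52280 m/s.
Δv₁ = v_p − v_c1 = 11340 m/s.
= 11.34 km/s.

Δv ≈ 11.3 km/s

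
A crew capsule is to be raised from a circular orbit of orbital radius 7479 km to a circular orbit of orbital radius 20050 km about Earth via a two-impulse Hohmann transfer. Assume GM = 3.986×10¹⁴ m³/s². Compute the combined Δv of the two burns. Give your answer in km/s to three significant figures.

r₁ = 7479 km = 7.479×10⁶ m.
r₂ = 20050 km = 2.005×10⁷ m.
Transfer ellipse a_t = (r₁ + r₂)/2 = 1.376×10⁷ m.
At r₁: circular v_c1 = √(μ/r₁) = 7300 m/s; transfer-perigee v_p = √[μ(2/r₁ − 1/a_t)] = 8811 m/s.
Δv₁ = v_p − v_c1 = 1511 m/s.
At r₂: circular v_c2 = √(μ/r₂) = 4459 m/s; transfer-apogee v_a = √[μ(2/r₂ − 1/a_t)] = 3287 m/s.
Δv₂ = v_c2 − v_a = 1172 m/s.
Total Δv = Δv₁ + Δv₂ = 2683 m/s = 2.683 km/s.

Δv_total ≈ 2.68 km/s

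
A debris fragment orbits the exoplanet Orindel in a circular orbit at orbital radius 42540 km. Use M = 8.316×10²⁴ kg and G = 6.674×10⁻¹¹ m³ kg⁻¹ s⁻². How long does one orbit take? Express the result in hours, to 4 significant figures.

μ = GM = 6.674×10⁻¹¹ × 8.316×10²⁴ = 5.550×10¹⁴ m³/s².
r = 42540 km = 4.254×10⁷ m.
Kepler's third law: T = 2π√(r³/μ) = 2π√((4.254×10⁷)³ / 5.550×10¹⁴).
r³/μ = 1.387×10⁸ s², so T = 2π × 1.178×10⁴ = 7.400×10⁴ s.
Converting: 7.400×10⁴ s ÷ 3600 = 20.56 hours.

T ≈ 20.56 hours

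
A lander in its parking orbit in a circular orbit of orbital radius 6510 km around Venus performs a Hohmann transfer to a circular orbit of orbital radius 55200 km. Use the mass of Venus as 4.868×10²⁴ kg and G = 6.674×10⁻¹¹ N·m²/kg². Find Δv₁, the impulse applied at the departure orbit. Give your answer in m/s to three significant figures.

Δv ≈ 2380 m/s

μ = GM = 6.674×10⁻¹¹ × 4.868×10²⁴ = 3.249×10¹⁴ m³/s².
r₁ = 6510 km = 6.510×10⁶ m.
r₂ = 55200 km = 5.520×10⁷ m.
Transfer ellipse a_t = (r₁ + r₂)/2 = 3.086×10⁷ m.
At r₁: circular v_c1 = √(μ/r₁) = 7064 m/s; transfer-periapsis v_p = √[μ(2/r₁ − 1/a_t)] = 9449 m/s.
Δv₁ = v_p − v_c1 = 2385 m/s.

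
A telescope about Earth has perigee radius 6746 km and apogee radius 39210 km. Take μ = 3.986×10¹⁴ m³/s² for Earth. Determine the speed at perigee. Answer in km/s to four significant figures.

Semi-major axis a = (r_p + r_a)/2 = 22978 km = 2.298×10⁷ m.
Vis-viva: v² = μ(2/r − 1/a) = 3.986×10¹⁴ × (2.965×10⁻⁷ − 4.352×10⁻⁸) = 1.008×10⁸ m²/s².
v = 10040 m/s = 10.04 km/s.

v ≈ 10.04 km/s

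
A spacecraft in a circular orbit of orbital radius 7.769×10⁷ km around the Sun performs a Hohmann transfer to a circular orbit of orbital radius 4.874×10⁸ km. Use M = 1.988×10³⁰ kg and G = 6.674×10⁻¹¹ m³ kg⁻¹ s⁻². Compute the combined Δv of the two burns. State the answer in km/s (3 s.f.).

μ = GM = 6.674×10⁻¹¹ × 1.988×10³⁰ = 1.327×10²⁰ m³/s².
r₁ = 7.769×10⁷ km = 7.769×10¹⁰ m.
r₂ = 4.874×10⁸ km = 4.874×10¹¹ m.
Transfer ellipse a_t = (r₁ + r₂)/2 = 2.825×10¹¹ m.
At r₁: circular v_c1 = √(μ/r₁) = 41330 m/s; transfer-perihelion v_p = √[μ(2/r₁ − 1/a_t)] = 54280 m/s.
Δv₁ = v_p − v_c1 = 12950 m/s.
At r₂: circular v_c2 = √(μ/r₂) = 16500 m/s; transfer-aphelion v_a = √[μ(2/r₂ − 1/a_t)] = 8652 m/s.
Δv₂ = v_c2 − v_a = 7847 m/s.
Total Δv = Δv₁ + Δv₂ = 20800 m/s = 20.80 km/s.

Δv_total ≈ 20.8 km/s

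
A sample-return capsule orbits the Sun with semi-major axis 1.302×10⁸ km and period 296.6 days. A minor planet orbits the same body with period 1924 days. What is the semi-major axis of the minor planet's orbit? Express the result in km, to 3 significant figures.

Kepler's third law: a³ ∝ T², so a₂ = a₁ (T₂/T₁)^(2/3).
T₂/T₁ = 6.487, (T₂/T₁)^(2/3) = 3.478.
a₂ = 1.302×10⁸ × 3.478 = 4.529×10⁸ km.

a₂ ≈ 4.53×10⁸ km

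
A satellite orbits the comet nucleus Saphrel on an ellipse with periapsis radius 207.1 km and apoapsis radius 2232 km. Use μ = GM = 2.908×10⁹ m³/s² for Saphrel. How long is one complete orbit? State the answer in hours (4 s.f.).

Semi-major axis a = (r_p + r_a)/2 = (207.10 + 2232.0)/2 = 1219.5 km = 1.220×10⁶ m.
By Kepler's third law T = 2π√(a³/μ) = 2π × 2.497×10⁴ = 1.569×10⁵ s.
= 43.59 hours.

T ≈ 43.59 hours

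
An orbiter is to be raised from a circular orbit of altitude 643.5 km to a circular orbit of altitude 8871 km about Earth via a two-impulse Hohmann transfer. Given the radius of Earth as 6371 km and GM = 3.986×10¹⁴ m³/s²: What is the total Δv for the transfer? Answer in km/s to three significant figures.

Δv_total ≈ 2.34 km/s

r₁ = 6371 + 643.5 = 7014.5 km = 7.0145×10⁶ m.
r₂ = 6371 + 8871 = 15242 km = 1.5242×10⁷ m.
Transfer ellipse a_t = (r₁ + r₂)/2 = 1.113×10⁷ m.
At r₁: circular v_c1 = √(μ/r₁) = 7538 m/s; transfer-perigee v_p = √[μ(2/r₁ − 1/a_t)] = 8822 m/s.
Δv₁ = v_p − v_c1 = 1284 m/s.
At r₂: circular v_c2 = √(μ/r₂) = 5114 m/s; transfer-apogee v_a = √[μ(2/r₂ − 1/a_t)] = 4060 m/s.
Δv₂ = v_c2 − v_a = 1054 m/s.
Total Δv = Δv₁ + Δv₂ = 2338 m/s = 2.338 km/s.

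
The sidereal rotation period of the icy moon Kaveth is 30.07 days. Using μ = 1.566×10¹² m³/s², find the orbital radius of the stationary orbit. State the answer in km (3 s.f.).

T = 30.07 days = 2.598×10⁶ s.
A synchronous orbit has period T, so by Kepler's third law a = (μT²/4π²)^(1/3).
μT²/4π² = 1.566×10¹² × (2.598×10⁶)² / 39.48 = 2.677×10²³ m³.
a = 6.445×10⁷ m = 64453 km.

r_sync ≈ 64500 km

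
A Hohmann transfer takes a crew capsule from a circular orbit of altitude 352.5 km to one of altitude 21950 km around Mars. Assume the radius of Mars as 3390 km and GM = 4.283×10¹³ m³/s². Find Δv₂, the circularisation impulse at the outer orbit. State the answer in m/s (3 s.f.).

r₁ = 3390 + 352.5 = 3742.5 km = 3.7425×10⁶ m.
r₂ = 3390 + 21950 = 25340 km = 2.5340×10⁷ m.
Transfer ellipse a_t = (r₁ + r₂)/2 = 1.454×10⁷ m.
At r₁: circular v_c1 = √(μ/r₁) = 3383 m/s; transfer-periapsis v_p = √[μ(2/r₁ − 1/a_t)] = 4466 m/s.
At r₂: circular v_c2 = √(μ/r₂) = 1300 m/s; transfer-apoapsis v_a = √[μ(2/r₂ − 1/a_t)] = 659.6 m/s.
Δv₂ = v_c2 − v_a = 640.5 m/s.

Δv ≈ 641 m/s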